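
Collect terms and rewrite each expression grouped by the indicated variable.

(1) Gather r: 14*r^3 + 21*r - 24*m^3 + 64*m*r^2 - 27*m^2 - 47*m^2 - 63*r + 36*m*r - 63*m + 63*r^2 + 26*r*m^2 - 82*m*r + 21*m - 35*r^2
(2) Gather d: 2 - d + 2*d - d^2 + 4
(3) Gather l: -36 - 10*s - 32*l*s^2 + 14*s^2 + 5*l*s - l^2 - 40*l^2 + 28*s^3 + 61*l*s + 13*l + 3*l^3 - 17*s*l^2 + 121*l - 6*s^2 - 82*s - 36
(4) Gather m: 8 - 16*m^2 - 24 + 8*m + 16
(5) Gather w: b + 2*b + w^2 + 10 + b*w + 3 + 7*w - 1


(1) = -24*m^3 - 74*m^2 - 42*m + 14*r^3 + r^2*(64*m + 28) + r*(26*m^2 - 46*m - 42)
(2) = -d^2 + d + 6
(3) = 3*l^3 + l^2*(-17*s - 41) + l*(-32*s^2 + 66*s + 134) + 28*s^3 + 8*s^2 - 92*s - 72
(4) = -16*m^2 + 8*m
(5) = 3*b + w^2 + w*(b + 7) + 12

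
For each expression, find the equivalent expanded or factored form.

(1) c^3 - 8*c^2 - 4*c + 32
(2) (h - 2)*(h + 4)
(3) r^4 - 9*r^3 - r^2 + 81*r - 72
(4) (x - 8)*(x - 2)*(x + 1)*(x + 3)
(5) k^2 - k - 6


(1) = (c - 8)*(c - 2)*(c + 2)
(2) = h^2 + 2*h - 8
(3) = (r - 8)*(r - 3)*(r - 1)*(r + 3)
(4) = x^4 - 6*x^3 - 21*x^2 + 34*x + 48
(5) = (k - 3)*(k + 2)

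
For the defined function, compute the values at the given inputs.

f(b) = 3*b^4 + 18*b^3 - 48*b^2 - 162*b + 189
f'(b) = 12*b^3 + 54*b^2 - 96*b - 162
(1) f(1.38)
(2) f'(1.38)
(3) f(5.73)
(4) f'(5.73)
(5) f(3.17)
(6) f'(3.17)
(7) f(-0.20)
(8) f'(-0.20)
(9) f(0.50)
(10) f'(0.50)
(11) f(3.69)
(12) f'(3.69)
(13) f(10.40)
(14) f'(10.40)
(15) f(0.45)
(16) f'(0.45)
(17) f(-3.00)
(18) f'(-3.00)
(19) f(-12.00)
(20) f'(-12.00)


(1) = -67.79
(2) = -160.11
(3) = 4305.14
(4) = 3318.49
(5) = 69.44
(6) = 458.58
(7) = 219.34
(8) = -140.74
(9) = 98.44
(10) = -195.00
(11) = 398.22
(12) = 821.95
(13) = 48655.83
(14) = 18178.61
(15) = 108.14
(16) = -193.17
(17) = 0.00
(18) = 288.00
(19) = 26325.00
(20) = -11970.00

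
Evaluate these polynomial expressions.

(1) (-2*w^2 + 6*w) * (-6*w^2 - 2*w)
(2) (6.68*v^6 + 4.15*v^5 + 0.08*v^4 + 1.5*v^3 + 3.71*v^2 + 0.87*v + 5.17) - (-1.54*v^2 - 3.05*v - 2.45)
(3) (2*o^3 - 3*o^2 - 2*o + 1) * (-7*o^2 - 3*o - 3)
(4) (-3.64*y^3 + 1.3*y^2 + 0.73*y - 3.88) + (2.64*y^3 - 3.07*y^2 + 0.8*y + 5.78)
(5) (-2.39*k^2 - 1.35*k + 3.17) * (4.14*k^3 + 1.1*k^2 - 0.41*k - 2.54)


(1) = 12*w^4 - 32*w^3 - 12*w^2
(2) = 6.68*v^6 + 4.15*v^5 + 0.08*v^4 + 1.5*v^3 + 5.25*v^2 + 3.92*v + 7.62
(3) = -14*o^5 + 15*o^4 + 17*o^3 + 8*o^2 + 3*o - 3
(4) = -1.0*y^3 - 1.77*y^2 + 1.53*y + 1.9
(5) = -9.8946*k^5 - 8.218*k^4 + 12.6187*k^3 + 10.1111*k^2 + 2.1293*k - 8.0518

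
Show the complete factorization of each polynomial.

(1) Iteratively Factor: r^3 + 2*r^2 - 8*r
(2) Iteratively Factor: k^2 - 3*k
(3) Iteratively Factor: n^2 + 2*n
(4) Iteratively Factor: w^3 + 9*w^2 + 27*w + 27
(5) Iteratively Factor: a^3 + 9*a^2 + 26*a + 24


(1) = (r - 2)*(r^2 + 4*r) = r*(r - 2)*(r + 4)
(2) = (k)*(k - 3)
(3) = (n)*(n + 2)
(4) = (w + 3)*(w^2 + 6*w + 9) = (w + 3)^2*(w + 3)
(5) = (a + 3)*(a^2 + 6*a + 8) = (a + 2)*(a + 3)*(a + 4)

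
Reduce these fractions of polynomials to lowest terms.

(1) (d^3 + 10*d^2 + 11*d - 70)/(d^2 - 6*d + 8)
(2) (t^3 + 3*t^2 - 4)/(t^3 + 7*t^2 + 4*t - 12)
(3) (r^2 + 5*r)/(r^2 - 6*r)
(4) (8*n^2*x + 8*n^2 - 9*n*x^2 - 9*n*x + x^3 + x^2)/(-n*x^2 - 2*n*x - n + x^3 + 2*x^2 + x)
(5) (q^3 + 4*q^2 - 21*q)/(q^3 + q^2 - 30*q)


(1) = (d^2 + 12*d + 35)/(d - 4)
(2) = (t + 2)/(t + 6)
(3) = (r + 5)/(r - 6)
(4) = (-8*n + x)/(x + 1)
(5) = (q^2 + 4*q - 21)/(q^2 + q - 30)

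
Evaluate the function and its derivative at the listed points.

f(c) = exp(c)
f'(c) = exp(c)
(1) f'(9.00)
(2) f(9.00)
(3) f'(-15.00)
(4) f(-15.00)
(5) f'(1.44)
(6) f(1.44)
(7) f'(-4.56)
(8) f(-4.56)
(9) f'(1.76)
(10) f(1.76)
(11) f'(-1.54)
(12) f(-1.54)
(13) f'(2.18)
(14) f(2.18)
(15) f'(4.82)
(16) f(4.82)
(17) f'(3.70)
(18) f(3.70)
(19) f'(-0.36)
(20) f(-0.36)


(1) = 8103.08
(2) = 8103.08
(3) = 0.00
(4) = 0.00
(5) = 4.22
(6) = 4.22
(7) = 0.01
(8) = 0.01
(9) = 5.81
(10) = 5.81
(11) = 0.21
(12) = 0.21
(13) = 8.85
(14) = 8.85
(15) = 123.97
(16) = 123.97
(17) = 40.45
(18) = 40.45
(19) = 0.70
(20) = 0.70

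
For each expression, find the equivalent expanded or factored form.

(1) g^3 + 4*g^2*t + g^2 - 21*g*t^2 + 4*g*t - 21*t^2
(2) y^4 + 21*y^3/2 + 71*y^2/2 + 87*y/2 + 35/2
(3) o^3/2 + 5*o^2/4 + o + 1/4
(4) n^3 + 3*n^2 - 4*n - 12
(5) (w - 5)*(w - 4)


(1) = (g + 1)*(g - 3*t)*(g + 7*t)
(2) = (y + 1)^2*(y + 7/2)*(y + 5)
(3) = (o/2 + 1/2)*(o + 1/2)*(o + 1)
(4) = (n - 2)*(n + 2)*(n + 3)
(5) = w^2 - 9*w + 20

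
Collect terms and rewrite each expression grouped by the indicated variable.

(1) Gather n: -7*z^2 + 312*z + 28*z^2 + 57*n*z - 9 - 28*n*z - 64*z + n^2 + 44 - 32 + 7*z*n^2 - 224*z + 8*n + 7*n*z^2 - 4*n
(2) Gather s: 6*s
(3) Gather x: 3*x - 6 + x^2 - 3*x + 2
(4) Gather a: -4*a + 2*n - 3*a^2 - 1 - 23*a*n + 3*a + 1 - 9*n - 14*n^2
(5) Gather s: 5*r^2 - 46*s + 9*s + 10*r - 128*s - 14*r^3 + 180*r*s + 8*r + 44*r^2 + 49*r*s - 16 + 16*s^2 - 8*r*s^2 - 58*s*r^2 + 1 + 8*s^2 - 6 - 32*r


(1) = n^2*(7*z + 1) + n*(7*z^2 + 29*z + 4) + 21*z^2 + 24*z + 3
(2) = 6*s
(3) = x^2 - 4
(4) = -3*a^2 + a*(-23*n - 1) - 14*n^2 - 7*n
(5) = -14*r^3 + 49*r^2 - 14*r + s^2*(24 - 8*r) + s*(-58*r^2 + 229*r - 165) - 21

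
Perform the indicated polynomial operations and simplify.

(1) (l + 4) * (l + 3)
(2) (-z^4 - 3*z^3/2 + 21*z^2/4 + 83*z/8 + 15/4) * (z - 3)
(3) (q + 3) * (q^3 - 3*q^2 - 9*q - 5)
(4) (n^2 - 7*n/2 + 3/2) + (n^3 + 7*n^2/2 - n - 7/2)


(1) = l^2 + 7*l + 12
(2) = -z^5 + 3*z^4/2 + 39*z^3/4 - 43*z^2/8 - 219*z/8 - 45/4
(3) = q^4 - 18*q^2 - 32*q - 15
(4) = n^3 + 9*n^2/2 - 9*n/2 - 2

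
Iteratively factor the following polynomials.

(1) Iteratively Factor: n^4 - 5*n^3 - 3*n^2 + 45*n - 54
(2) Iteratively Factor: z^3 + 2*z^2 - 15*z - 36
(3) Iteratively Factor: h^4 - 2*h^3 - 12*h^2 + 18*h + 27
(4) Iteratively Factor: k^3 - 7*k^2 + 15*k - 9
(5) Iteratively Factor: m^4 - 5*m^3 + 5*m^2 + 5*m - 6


(1) = (n - 3)*(n^3 - 2*n^2 - 9*n + 18) = (n - 3)*(n - 2)*(n^2 - 9) = (n - 3)*(n - 2)*(n + 3)*(n - 3)
(2) = (z + 3)*(z^2 - z - 12) = (z - 4)*(z + 3)*(z + 3)
(3) = (h + 3)*(h^3 - 5*h^2 + 3*h + 9) = (h - 3)*(h + 3)*(h^2 - 2*h - 3) = (h - 3)*(h + 1)*(h + 3)*(h - 3)
(4) = (k - 3)*(k^2 - 4*k + 3) = (k - 3)*(k - 1)*(k - 3)
(5) = (m - 1)*(m^3 - 4*m^2 + m + 6) = (m - 3)*(m - 1)*(m^2 - m - 2) = (m - 3)*(m - 1)*(m + 1)*(m - 2)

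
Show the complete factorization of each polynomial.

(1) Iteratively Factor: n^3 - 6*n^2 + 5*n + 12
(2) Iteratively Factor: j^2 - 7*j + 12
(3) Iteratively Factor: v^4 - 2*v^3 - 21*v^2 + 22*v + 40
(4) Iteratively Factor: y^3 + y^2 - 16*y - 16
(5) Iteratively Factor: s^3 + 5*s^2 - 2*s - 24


(1) = (n - 3)*(n^2 - 3*n - 4) = (n - 3)*(n + 1)*(n - 4)
(2) = (j - 4)*(j - 3)
(3) = (v + 4)*(v^3 - 6*v^2 + 3*v + 10) = (v - 5)*(v + 4)*(v^2 - v - 2) = (v - 5)*(v - 2)*(v + 4)*(v + 1)
(4) = (y + 1)*(y^2 - 16) = (y + 1)*(y + 4)*(y - 4)
(5) = (s + 3)*(s^2 + 2*s - 8) = (s + 3)*(s + 4)*(s - 2)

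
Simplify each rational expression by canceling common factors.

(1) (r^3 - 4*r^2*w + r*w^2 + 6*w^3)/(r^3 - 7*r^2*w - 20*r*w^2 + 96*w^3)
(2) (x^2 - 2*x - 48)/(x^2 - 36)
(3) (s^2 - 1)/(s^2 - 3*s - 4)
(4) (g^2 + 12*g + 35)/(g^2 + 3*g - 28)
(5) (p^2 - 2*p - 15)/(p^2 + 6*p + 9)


(1) = (r^2 - r*w - 2*w^2)/(r^2 - 4*r*w - 32*w^2)
(2) = (x - 8)/(x - 6)
(3) = (s - 1)/(s - 4)
(4) = (g + 5)/(g - 4)
(5) = (p - 5)/(p + 3)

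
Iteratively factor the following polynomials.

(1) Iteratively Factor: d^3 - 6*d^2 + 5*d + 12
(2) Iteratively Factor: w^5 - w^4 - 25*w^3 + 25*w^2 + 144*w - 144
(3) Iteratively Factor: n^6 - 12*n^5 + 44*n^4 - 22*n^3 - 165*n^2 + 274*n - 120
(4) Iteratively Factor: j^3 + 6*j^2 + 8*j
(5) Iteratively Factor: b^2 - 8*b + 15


(1) = (d - 3)*(d^2 - 3*d - 4) = (d - 4)*(d - 3)*(d + 1)
(2) = (w + 4)*(w^4 - 5*w^3 - 5*w^2 + 45*w - 36) = (w - 1)*(w + 4)*(w^3 - 4*w^2 - 9*w + 36) = (w - 4)*(w - 1)*(w + 4)*(w^2 - 9) = (w - 4)*(w - 1)*(w + 3)*(w + 4)*(w - 3)
(3) = (n + 2)*(n^5 - 14*n^4 + 72*n^3 - 166*n^2 + 167*n - 60) = (n - 4)*(n + 2)*(n^4 - 10*n^3 + 32*n^2 - 38*n + 15) = (n - 4)*(n - 1)*(n + 2)*(n^3 - 9*n^2 + 23*n - 15) = (n - 5)*(n - 4)*(n - 1)*(n + 2)*(n^2 - 4*n + 3) = (n - 5)*(n - 4)*(n - 1)^2*(n + 2)*(n - 3)
(4) = (j)*(j^2 + 6*j + 8) = j*(j + 2)*(j + 4)
(5) = (b - 3)*(b - 5)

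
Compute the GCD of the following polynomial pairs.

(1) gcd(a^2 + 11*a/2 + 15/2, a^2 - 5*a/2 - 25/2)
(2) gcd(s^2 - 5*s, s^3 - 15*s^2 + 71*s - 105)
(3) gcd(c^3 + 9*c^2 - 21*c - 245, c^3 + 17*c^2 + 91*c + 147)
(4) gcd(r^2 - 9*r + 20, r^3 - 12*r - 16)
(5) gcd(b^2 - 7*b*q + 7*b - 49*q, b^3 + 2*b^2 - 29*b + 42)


(1) = gcd((a + 5/2)*(a + 3), (a - 5)*(a + 5/2)) = a + 5/2
(2) = gcd(s*(s - 5), (s - 7)*(s - 5)*(s - 3)) = s - 5
(3) = c^2 + 14*c + 49
(4) = gcd((r - 5)*(r - 4), (r - 4)*(r + 2)^2) = r - 4
(5) = b + 7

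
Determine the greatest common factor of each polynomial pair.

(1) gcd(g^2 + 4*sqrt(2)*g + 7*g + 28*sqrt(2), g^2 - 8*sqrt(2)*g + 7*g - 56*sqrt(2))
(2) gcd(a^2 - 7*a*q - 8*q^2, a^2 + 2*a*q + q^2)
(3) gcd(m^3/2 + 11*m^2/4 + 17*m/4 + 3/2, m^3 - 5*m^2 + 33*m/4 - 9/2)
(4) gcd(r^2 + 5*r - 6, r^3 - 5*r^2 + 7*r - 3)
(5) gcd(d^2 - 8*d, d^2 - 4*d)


(1) = g + 7
(2) = a + q
(3) = 1
(4) = gcd((r - 1)*(r + 6), (r - 3)*(r - 1)^2) = r - 1
(5) = gcd(d*(d - 8), d*(d - 4)) = d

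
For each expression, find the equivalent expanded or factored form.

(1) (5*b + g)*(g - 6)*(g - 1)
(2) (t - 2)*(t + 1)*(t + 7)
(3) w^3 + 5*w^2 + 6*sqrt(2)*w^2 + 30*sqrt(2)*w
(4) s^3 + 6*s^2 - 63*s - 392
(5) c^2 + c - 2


(1) = 5*b*g^2 - 35*b*g + 30*b + g^3 - 7*g^2 + 6*g
(2) = t^3 + 6*t^2 - 9*t - 14
(3) = w*(w + 5)*(w + 6*sqrt(2))
(4) = (s - 8)*(s + 7)^2
(5) = (c - 1)*(c + 2)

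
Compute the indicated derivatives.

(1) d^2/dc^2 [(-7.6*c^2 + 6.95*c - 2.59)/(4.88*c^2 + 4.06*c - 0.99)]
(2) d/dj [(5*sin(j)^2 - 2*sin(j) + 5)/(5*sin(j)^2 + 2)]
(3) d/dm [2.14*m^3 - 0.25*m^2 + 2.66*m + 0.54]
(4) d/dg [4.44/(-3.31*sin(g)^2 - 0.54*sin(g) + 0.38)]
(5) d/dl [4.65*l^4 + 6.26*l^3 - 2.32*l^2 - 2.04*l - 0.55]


(1) = (632.17472*c^3 - 590.378496*c^2 - 106.429872*c - 69.438524)/(116.214272*c^6 + 290.059392*c^5 + 170.591136*c^4 - 50.764616*c^3 - 34.607628*c^2 + 11.937618*c - 0.970299)
(2) = 2*(5*sin(j)^2 - 15*sin(j) - 2)*cos(j)/(5*sin(j)^2 + 2)^2
(3) = 6.42*m^2 - 0.5*m + 2.66
(4) = (29.3928*sin(g) + 2.3976)*cos(g)/(3.31*sin(g)^2 + 0.54*sin(g) - 0.38)^2
(5) = 18.6*l^3 + 18.78*l^2 - 4.64*l - 2.04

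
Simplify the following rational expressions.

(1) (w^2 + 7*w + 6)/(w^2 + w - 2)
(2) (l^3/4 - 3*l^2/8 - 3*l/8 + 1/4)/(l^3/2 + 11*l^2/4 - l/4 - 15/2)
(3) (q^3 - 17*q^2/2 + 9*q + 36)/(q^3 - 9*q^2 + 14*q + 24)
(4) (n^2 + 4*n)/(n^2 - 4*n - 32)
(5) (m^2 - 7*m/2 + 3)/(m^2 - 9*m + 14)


(1) = (w^2 + 7*w + 6)/(w^2 + w - 2)
(2) = (2*l^3 - 3*l^2 - 3*l + 2)/(4*l^3 + 22*l^2 - 2*l - 60)
(3) = (2*q + 3)/(2*q + 2)
(4) = n/(n - 8)
(5) = (2*m - 3)/(2*m - 14)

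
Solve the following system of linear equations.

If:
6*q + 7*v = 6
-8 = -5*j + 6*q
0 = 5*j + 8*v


Then:
j = 112/5
q = 52/3
v = -14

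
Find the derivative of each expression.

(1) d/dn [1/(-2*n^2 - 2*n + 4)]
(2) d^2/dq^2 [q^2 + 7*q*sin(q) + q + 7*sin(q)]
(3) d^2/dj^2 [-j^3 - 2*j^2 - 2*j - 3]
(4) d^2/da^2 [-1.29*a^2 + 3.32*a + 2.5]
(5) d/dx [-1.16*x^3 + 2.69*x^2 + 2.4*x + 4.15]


(1) = (n + 1/2)/(n^2 + n - 2)^2
(2) = -7*q*sin(q) - 7*sin(q) + 14*cos(q) + 2
(3) = -6*j - 4
(4) = -2.58000000000000
(5) = -3.48*x^2 + 5.38*x + 2.4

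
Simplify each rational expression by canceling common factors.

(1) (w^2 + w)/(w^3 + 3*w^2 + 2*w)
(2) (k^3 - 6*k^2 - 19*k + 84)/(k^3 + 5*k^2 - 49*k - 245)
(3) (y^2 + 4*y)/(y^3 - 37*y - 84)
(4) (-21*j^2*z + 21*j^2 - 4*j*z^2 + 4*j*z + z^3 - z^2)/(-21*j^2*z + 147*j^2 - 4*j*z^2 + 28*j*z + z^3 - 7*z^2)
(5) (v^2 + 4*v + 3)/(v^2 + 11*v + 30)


(1) = 1/(w + 2)
(2) = (k^2 + k - 12)/(k^2 + 12*k + 35)
(3) = y/(y^2 - 4*y - 21)
(4) = (z - 1)/(z - 7)
(5) = (v^2 + 4*v + 3)/(v^2 + 11*v + 30)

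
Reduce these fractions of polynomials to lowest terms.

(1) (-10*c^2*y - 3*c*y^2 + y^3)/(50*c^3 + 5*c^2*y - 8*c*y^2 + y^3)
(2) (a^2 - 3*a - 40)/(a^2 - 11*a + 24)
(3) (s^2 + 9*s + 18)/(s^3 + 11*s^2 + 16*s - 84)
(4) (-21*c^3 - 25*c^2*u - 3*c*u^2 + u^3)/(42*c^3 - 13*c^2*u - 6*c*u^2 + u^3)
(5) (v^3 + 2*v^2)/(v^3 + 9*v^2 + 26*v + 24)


(1) = y/(-5*c + y)
(2) = (a + 5)/(a - 3)
(3) = (s + 3)/(s^2 + 5*s - 14)
(4) = (c + u)/(-2*c + u)
(5) = v^2/(v^2 + 7*v + 12)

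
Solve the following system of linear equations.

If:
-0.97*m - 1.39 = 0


Then:
m = -1.43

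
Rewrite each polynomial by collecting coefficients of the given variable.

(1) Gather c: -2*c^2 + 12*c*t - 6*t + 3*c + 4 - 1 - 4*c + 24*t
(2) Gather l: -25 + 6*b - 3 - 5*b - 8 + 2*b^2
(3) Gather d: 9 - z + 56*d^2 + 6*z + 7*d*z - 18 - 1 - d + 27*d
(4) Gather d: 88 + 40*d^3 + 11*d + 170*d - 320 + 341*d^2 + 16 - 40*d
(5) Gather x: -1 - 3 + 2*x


(1) = -2*c^2 + c*(12*t - 1) + 18*t + 3
(2) = 2*b^2 + b - 36
(3) = 56*d^2 + d*(7*z + 26) + 5*z - 10
(4) = 40*d^3 + 341*d^2 + 141*d - 216
(5) = 2*x - 4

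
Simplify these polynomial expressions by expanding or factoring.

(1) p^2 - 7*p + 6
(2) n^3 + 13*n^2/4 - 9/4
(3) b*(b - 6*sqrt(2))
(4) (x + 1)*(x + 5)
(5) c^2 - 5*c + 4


(1) = (p - 6)*(p - 1)
(2) = (n - 3/4)*(n + 1)*(n + 3)
(3) = b^2 - 6*sqrt(2)*b
(4) = x^2 + 6*x + 5
(5) = (c - 4)*(c - 1)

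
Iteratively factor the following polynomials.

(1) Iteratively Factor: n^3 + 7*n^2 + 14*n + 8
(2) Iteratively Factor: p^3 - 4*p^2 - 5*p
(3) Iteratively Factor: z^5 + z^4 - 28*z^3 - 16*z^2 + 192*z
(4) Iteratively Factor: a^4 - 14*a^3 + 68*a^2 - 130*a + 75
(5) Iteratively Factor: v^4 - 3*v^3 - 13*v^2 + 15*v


(1) = (n + 2)*(n^2 + 5*n + 4) = (n + 1)*(n + 2)*(n + 4)
(2) = (p - 5)*(p^2 + p) = p*(p - 5)*(p + 1)
(3) = (z - 4)*(z^4 + 5*z^3 - 8*z^2 - 48*z) = (z - 4)*(z + 4)*(z^3 + z^2 - 12*z) = (z - 4)*(z + 4)^2*(z^2 - 3*z) = (z - 4)*(z - 3)*(z + 4)^2*(z)
(4) = (a - 5)*(a^3 - 9*a^2 + 23*a - 15) = (a - 5)^2*(a^2 - 4*a + 3) = (a - 5)^2*(a - 1)*(a - 3)
(5) = (v)*(v^3 - 3*v^2 - 13*v + 15) = v*(v - 1)*(v^2 - 2*v - 15) = v*(v - 1)*(v + 3)*(v - 5)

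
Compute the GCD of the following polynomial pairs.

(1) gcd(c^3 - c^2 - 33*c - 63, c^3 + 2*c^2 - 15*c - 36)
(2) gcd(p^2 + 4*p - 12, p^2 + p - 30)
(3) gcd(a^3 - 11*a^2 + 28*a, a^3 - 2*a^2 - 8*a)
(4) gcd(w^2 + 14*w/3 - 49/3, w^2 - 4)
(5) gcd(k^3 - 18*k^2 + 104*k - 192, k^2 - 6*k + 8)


(1) = gcd((c - 7)*(c + 3)^2, (c - 4)*(c + 3)^2) = c^2 + 6*c + 9
(2) = p + 6
(3) = gcd(a*(a - 7)*(a - 4), a*(a - 4)*(a + 2)) = a^2 - 4*a
(4) = gcd((w - 7/3)*(w + 7), (w - 2)*(w + 2)) = 1
(5) = k - 4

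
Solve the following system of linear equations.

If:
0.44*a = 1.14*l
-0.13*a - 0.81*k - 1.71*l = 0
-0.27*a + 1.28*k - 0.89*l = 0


Then:
a = 0.00
k = 0.00
l = 0.00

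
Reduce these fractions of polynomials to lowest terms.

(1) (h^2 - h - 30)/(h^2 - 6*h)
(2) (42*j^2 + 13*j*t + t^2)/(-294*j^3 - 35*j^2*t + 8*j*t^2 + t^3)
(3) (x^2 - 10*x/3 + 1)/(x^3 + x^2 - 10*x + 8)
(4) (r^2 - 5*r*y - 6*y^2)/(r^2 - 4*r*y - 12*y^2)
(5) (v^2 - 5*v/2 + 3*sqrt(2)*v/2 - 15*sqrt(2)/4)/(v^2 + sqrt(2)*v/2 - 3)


(1) = (h + 5)/h
(2) = (6*j + t)/(-42*j^2 + j*t + t^2)
(3) = (3*x^2 - 10*x + 3)/(3*x^3 + 3*x^2 - 30*x + 24)
(4) = (r + y)/(r + 2*y)
(5) = (8*v - 20)/(8*v - 8*sqrt(2))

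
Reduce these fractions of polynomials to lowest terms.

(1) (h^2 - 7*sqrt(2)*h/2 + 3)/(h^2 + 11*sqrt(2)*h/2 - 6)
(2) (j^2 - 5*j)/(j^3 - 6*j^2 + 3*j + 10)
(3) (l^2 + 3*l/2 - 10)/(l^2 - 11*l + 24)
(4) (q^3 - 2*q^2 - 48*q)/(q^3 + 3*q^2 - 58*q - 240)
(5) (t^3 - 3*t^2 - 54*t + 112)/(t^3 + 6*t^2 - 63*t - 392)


(1) = (4*h - 12*sqrt(2))/(4*h + 24*sqrt(2))
(2) = j/(j^2 - j - 2)
(3) = (2*l^2 + 3*l - 20)/(2*l^2 - 22*l + 48)
(4) = q/(q + 5)
(5) = (t - 2)/(t + 7)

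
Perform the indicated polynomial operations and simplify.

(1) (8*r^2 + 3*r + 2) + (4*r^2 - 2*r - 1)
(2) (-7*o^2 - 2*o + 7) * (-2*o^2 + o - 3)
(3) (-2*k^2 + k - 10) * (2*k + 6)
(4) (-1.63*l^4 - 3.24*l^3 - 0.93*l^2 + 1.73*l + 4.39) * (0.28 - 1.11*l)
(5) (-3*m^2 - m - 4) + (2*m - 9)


(1) = 12*r^2 + r + 1
(2) = 14*o^4 - 3*o^3 + 5*o^2 + 13*o - 21
(3) = -4*k^3 - 10*k^2 - 14*k - 60
(4) = 1.8093*l^5 + 3.14*l^4 + 0.1251*l^3 - 2.1807*l^2 - 4.3885*l + 1.2292
(5) = -3*m^2 + m - 13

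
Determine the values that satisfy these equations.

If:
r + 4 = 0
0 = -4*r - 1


Then:
No Solution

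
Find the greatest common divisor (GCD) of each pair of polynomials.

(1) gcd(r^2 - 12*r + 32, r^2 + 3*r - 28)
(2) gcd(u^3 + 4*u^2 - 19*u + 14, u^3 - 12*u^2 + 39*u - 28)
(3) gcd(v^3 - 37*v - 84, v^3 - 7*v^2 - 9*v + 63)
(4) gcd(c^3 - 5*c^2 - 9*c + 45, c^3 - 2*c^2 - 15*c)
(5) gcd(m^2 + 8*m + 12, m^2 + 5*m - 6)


(1) = gcd((r - 8)*(r - 4), (r - 4)*(r + 7)) = r - 4
(2) = gcd((u - 2)*(u - 1)*(u + 7), (u - 7)*(u - 4)*(u - 1)) = u - 1
(3) = v^2 - 4*v - 21
(4) = c^2 - 2*c - 15
(5) = gcd((m + 2)*(m + 6), (m - 1)*(m + 6)) = m + 6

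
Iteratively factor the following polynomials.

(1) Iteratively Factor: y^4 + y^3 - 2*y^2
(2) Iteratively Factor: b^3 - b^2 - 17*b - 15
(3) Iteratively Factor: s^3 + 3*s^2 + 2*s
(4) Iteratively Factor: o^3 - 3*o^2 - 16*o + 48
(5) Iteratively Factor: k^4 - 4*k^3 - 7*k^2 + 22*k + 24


(1) = (y - 1)*(y^3 + 2*y^2) = y*(y - 1)*(y^2 + 2*y) = y^2*(y - 1)*(y + 2)
(2) = (b + 3)*(b^2 - 4*b - 5) = (b - 5)*(b + 3)*(b + 1)
(3) = (s + 1)*(s^2 + 2*s) = s*(s + 1)*(s + 2)
(4) = (o - 3)*(o^2 - 16) = (o - 4)*(o - 3)*(o + 4)
(5) = (k + 2)*(k^3 - 6*k^2 + 5*k + 12) = (k + 1)*(k + 2)*(k^2 - 7*k + 12) = (k - 4)*(k + 1)*(k + 2)*(k - 3)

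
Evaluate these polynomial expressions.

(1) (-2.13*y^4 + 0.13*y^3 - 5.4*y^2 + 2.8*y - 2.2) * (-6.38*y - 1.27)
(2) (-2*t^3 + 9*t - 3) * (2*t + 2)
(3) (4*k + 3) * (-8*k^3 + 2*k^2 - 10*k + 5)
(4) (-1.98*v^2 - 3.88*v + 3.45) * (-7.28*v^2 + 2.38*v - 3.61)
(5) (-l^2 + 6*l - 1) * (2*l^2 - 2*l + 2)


(1) = 13.5894*y^5 + 1.8757*y^4 + 34.2869*y^3 - 11.006*y^2 + 10.48*y + 2.794
(2) = -4*t^4 - 4*t^3 + 18*t^2 + 12*t - 6
(3) = -32*k^4 - 16*k^3 - 34*k^2 - 10*k + 15
(4) = 14.4144*v^4 + 23.534*v^3 - 27.2026*v^2 + 22.2178*v - 12.4545
(5) = -2*l^4 + 14*l^3 - 16*l^2 + 14*l - 2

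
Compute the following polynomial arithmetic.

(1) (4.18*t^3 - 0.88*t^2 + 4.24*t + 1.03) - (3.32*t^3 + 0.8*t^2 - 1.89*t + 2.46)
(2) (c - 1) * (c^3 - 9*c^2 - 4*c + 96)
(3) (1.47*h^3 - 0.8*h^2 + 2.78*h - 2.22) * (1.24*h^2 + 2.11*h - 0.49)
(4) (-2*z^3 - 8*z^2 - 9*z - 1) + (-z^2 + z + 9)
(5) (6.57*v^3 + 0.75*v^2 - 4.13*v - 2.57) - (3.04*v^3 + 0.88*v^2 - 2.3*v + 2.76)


(1) = 0.86*t^3 - 1.68*t^2 + 6.13*t - 1.43
(2) = c^4 - 10*c^3 + 5*c^2 + 100*c - 96
(3) = 1.8228*h^5 + 2.1097*h^4 + 1.0389*h^3 + 3.505*h^2 - 6.0464*h + 1.0878
(4) = -2*z^3 - 9*z^2 - 8*z + 8
(5) = 3.53*v^3 - 0.13*v^2 - 1.83*v - 5.33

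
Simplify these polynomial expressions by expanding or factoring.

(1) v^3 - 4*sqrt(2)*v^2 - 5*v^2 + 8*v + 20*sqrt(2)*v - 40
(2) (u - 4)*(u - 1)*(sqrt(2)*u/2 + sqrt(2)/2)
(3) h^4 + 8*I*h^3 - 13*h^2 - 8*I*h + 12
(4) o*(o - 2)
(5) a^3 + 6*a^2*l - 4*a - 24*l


(1) = (v - 5)*(v - 2*sqrt(2))^2
(2) = sqrt(2)*u^3/2 - 2*sqrt(2)*u^2 - sqrt(2)*u/2 + 2*sqrt(2)
(3) = (h - 1)*(h + 1)*(h + 2*I)*(h + 6*I)
(4) = o^2 - 2*o
(5) = (a - 2)*(a + 2)*(a + 6*l)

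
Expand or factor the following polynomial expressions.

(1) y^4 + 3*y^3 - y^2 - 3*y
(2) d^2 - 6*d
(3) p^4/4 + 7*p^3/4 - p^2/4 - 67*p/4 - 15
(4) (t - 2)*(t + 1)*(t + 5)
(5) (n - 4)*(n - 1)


(1) = y*(y - 1)*(y + 1)*(y + 3)
(2) = d*(d - 6)
(3) = (p/4 + 1)*(p - 3)*(p + 1)*(p + 5)
(4) = t^3 + 4*t^2 - 7*t - 10
(5) = n^2 - 5*n + 4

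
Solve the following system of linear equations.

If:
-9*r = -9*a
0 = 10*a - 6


Then:
a = 3/5
r = 3/5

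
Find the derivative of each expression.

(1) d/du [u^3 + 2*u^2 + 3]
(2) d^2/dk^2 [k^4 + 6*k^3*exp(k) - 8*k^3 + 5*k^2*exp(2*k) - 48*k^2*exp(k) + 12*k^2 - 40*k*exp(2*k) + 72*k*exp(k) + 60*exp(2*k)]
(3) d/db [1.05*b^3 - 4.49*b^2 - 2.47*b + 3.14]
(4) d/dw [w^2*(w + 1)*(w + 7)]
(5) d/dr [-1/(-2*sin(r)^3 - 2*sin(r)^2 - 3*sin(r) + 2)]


(1) = u*(3*u + 4)
(2) = 6*k^3*exp(k) + 20*k^2*exp(2*k) - 12*k^2*exp(k) + 12*k^2 - 120*k*exp(2*k) - 84*k*exp(k) - 48*k + 90*exp(2*k) + 48*exp(k) + 24
(3) = 3.15*b^2 - 8.98*b - 2.47
(4) = 2*w*(2*w^2 + 12*w + 7)
(5) = (-4*sin(r) + 3*cos(2*r) - 6)*cos(r)/(2*sin(r)^3 + 2*sin(r)^2 + 3*sin(r) - 2)^2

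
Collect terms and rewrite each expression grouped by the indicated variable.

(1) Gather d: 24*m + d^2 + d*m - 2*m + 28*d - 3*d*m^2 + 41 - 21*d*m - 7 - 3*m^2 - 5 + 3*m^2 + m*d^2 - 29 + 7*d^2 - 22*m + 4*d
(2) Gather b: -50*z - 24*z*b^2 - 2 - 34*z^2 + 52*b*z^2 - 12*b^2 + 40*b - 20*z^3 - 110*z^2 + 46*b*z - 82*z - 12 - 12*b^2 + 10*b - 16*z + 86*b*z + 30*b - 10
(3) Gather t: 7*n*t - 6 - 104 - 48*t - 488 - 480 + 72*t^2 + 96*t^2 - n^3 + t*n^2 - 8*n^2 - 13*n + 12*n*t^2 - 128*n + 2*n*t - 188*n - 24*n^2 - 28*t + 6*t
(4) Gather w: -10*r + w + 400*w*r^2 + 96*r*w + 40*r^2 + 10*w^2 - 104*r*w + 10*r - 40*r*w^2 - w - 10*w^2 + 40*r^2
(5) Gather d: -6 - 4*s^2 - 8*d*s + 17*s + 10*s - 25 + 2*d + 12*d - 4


(1) = d^2*(m + 8) + d*(-3*m^2 - 20*m + 32)
(2) = b^2*(-24*z - 24) + b*(52*z^2 + 132*z + 80) - 20*z^3 - 144*z^2 - 148*z - 24
(3) = -n^3 - 32*n^2 - 329*n + t^2*(12*n + 168) + t*(n^2 + 9*n - 70) - 1078
(4) = 80*r^2 - 40*r*w^2 + w*(400*r^2 - 8*r)
(5) = d*(14 - 8*s) - 4*s^2 + 27*s - 35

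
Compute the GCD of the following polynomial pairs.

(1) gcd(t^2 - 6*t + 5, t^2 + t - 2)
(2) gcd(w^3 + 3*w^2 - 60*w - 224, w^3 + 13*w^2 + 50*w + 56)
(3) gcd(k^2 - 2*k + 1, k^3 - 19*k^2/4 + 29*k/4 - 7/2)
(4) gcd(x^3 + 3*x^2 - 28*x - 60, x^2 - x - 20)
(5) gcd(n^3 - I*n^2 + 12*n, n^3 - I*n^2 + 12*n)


(1) = gcd((t - 5)*(t - 1), (t - 1)*(t + 2)) = t - 1
(2) = w^2 + 11*w + 28
(3) = gcd((k - 1)^2, (k - 2)*(k - 7/4)*(k - 1)) = k - 1
(4) = gcd((x - 5)*(x + 2)*(x + 6), (x - 5)*(x + 4)) = x - 5
(5) = gcd(n*(n - 4*I)*(n + 3*I), n*(n - 4*I)*(n + 3*I)) = n^3 - I*n^2 + 12*n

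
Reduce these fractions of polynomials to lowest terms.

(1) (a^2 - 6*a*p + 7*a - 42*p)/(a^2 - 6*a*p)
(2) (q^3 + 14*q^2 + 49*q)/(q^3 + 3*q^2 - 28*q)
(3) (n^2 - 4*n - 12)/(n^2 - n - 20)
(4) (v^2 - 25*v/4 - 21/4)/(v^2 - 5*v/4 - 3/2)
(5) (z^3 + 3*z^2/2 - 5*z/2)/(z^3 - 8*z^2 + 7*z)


(1) = (a + 7)/a
(2) = (q + 7)/(q - 4)
(3) = (n^2 - 4*n - 12)/(n^2 - n - 20)
(4) = (v - 7)/(v - 2)
(5) = (2*z + 5)/(2*z - 14)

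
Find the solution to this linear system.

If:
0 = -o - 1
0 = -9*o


Then:
No Solution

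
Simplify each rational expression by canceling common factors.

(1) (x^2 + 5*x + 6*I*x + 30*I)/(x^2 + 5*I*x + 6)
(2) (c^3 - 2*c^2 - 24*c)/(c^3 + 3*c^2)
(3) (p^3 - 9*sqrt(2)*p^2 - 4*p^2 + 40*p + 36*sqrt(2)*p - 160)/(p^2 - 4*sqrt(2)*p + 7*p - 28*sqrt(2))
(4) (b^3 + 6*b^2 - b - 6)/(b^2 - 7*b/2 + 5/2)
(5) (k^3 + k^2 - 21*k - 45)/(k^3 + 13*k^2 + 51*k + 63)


(1) = (x + 5)/(x - I)
(2) = (c^2 - 2*c - 24)/(c^2 + 3*c)
(3) = (p^2 + p*(-5*sqrt(2) - 4) + 20*sqrt(2))/(p + 7)
(4) = (2*b^2 + 14*b + 12)/(2*b - 5)
(5) = (k - 5)/(k + 7)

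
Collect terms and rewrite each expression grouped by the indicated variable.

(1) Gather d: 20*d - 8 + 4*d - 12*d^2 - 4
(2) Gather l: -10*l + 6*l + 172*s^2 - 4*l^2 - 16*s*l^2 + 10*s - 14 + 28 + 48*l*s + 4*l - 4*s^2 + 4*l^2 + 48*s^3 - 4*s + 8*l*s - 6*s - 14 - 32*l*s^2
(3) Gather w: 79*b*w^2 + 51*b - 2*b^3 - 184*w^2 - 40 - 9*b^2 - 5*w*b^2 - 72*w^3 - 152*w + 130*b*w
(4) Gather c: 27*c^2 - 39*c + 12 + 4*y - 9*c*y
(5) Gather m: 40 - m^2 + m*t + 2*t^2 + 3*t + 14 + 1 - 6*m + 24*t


(1) = -12*d^2 + 24*d - 12
(2) = -16*l^2*s + l*(-32*s^2 + 56*s) + 48*s^3 + 168*s^2
(3) = -2*b^3 - 9*b^2 + 51*b - 72*w^3 + w^2*(79*b - 184) + w*(-5*b^2 + 130*b - 152) - 40
(4) = 27*c^2 + c*(-9*y - 39) + 4*y + 12
(5) = -m^2 + m*(t - 6) + 2*t^2 + 27*t + 55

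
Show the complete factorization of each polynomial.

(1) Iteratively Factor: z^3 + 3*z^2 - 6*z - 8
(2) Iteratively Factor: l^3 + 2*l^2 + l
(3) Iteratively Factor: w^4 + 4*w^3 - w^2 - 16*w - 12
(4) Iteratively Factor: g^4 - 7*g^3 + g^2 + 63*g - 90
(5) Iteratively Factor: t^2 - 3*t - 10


(1) = (z + 4)*(z^2 - z - 2) = (z - 2)*(z + 4)*(z + 1)
(2) = (l)*(l^2 + 2*l + 1) = l*(l + 1)*(l + 1)
(3) = (w + 1)*(w^3 + 3*w^2 - 4*w - 12) = (w + 1)*(w + 2)*(w^2 + w - 6) = (w + 1)*(w + 2)*(w + 3)*(w - 2)
(4) = (g - 3)*(g^3 - 4*g^2 - 11*g + 30) = (g - 3)*(g - 2)*(g^2 - 2*g - 15) = (g - 3)*(g - 2)*(g + 3)*(g - 5)
(5) = (t + 2)*(t - 5)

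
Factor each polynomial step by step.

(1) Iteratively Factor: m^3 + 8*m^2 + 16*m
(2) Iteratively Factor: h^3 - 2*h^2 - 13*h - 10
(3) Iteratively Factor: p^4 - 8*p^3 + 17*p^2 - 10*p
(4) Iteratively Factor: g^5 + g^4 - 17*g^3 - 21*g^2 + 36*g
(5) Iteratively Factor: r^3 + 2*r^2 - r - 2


(1) = (m)*(m^2 + 8*m + 16) = m*(m + 4)*(m + 4)
(2) = (h + 1)*(h^2 - 3*h - 10) = (h + 1)*(h + 2)*(h - 5)
(3) = (p - 1)*(p^3 - 7*p^2 + 10*p) = p*(p - 1)*(p^2 - 7*p + 10) = p*(p - 5)*(p - 1)*(p - 2)
(4) = (g - 4)*(g^4 + 5*g^3 + 3*g^2 - 9*g) = g*(g - 4)*(g^3 + 5*g^2 + 3*g - 9) = g*(g - 4)*(g + 3)*(g^2 + 2*g - 3) = g*(g - 4)*(g + 3)^2*(g - 1)
(5) = (r - 1)*(r^2 + 3*r + 2) = (r - 1)*(r + 2)*(r + 1)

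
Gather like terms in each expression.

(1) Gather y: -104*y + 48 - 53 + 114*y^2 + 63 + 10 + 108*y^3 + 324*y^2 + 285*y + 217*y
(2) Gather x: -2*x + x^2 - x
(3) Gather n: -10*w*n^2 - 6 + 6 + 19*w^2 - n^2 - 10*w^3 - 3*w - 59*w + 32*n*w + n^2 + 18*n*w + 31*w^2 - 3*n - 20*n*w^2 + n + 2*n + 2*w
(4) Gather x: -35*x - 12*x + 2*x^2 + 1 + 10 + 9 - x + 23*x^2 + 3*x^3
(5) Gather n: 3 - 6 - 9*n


(1) = 108*y^3 + 438*y^2 + 398*y + 68
(2) = x^2 - 3*x
(3) = -10*n^2*w + n*(-20*w^2 + 50*w) - 10*w^3 + 50*w^2 - 60*w
(4) = 3*x^3 + 25*x^2 - 48*x + 20
(5) = -9*n - 3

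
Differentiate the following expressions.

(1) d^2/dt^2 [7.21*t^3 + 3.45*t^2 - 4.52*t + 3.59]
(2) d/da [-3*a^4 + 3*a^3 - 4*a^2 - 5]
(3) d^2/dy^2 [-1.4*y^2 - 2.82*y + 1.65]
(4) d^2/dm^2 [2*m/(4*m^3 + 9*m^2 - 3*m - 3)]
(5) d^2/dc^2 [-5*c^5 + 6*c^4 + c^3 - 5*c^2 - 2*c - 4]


(1) = 43.26*t + 6.9
(2) = a*(-12*a^2 + 9*a - 8)
(3) = -2.80000000000000
(4) = 12*(3*m*(4*m^2 + 6*m - 1)^2 + (-4*m^2 - m*(4*m + 3) - 6*m + 1)*(4*m^3 + 9*m^2 - 3*m - 3))/(4*m^3 + 9*m^2 - 3*m - 3)^3
(5) = -100*c^3 + 72*c^2 + 6*c - 10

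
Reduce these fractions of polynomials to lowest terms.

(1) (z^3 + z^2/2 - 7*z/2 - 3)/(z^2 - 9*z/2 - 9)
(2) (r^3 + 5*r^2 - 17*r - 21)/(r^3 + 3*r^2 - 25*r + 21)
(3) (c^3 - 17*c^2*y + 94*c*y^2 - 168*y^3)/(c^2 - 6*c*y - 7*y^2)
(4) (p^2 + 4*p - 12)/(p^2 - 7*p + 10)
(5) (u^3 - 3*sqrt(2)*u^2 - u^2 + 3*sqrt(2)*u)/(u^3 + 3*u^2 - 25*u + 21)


(1) = (z^2 - z - 2)/(z - 6)
(2) = (r + 1)/(r - 1)
(3) = (c^2 - 10*c*y + 24*y^2)/(c + y)
(4) = (p + 6)/(p - 5)
(5) = (u^2 - 3*sqrt(2)*u)/(u^2 + 4*u - 21)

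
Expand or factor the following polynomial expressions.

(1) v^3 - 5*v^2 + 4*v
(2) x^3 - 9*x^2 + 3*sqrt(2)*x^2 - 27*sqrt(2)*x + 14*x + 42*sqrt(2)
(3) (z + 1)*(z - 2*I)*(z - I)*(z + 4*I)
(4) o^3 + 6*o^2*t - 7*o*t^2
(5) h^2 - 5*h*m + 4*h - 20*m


(1) = v*(v - 4)*(v - 1)
(2) = (x - 7)*(x - 2)*(x + 3*sqrt(2))
(3) = z^4 + z^3 + I*z^3 + 10*z^2 + I*z^2 + 10*z - 8*I*z - 8*I
(4) = o*(o - t)*(o + 7*t)
(5) = (h + 4)*(h - 5*m)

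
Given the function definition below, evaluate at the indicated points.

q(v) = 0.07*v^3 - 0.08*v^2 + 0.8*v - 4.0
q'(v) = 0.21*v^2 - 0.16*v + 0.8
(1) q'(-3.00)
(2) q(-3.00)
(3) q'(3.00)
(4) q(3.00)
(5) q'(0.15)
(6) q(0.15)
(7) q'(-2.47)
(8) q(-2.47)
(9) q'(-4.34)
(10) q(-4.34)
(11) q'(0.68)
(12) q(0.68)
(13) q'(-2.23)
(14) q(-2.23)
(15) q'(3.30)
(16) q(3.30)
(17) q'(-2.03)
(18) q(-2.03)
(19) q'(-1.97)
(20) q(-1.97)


(1) = 3.17
(2) = -9.01
(3) = 2.21
(4) = -0.43
(5) = 0.78
(6) = -3.88
(7) = 2.48
(8) = -7.52
(9) = 5.45
(10) = -14.70
(11) = 0.79
(12) = -3.47
(13) = 2.20
(14) = -6.96
(15) = 2.56
(16) = 0.28
(17) = 1.99
(18) = -6.54
(19) = 1.93
(20) = -6.42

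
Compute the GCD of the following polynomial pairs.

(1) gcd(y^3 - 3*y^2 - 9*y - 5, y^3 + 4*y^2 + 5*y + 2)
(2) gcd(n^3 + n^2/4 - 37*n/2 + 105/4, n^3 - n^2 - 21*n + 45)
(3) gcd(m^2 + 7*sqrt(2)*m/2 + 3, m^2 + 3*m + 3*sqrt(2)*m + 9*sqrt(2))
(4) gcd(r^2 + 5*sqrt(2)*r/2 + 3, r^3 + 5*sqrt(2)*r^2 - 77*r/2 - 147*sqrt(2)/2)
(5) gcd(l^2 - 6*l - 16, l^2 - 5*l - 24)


(1) = y^2 + 2*y + 1
(2) = n^2 + 2*n - 15
(3) = m + 3*sqrt(2)
(4) = gcd((r + sqrt(2))*(r + 3*sqrt(2)/2), (r - 7*sqrt(2)/2)*(r + 3*sqrt(2)/2)*(r + 7*sqrt(2))) = r + 3*sqrt(2)/2
(5) = gcd((l - 8)*(l + 2), (l - 8)*(l + 3)) = l - 8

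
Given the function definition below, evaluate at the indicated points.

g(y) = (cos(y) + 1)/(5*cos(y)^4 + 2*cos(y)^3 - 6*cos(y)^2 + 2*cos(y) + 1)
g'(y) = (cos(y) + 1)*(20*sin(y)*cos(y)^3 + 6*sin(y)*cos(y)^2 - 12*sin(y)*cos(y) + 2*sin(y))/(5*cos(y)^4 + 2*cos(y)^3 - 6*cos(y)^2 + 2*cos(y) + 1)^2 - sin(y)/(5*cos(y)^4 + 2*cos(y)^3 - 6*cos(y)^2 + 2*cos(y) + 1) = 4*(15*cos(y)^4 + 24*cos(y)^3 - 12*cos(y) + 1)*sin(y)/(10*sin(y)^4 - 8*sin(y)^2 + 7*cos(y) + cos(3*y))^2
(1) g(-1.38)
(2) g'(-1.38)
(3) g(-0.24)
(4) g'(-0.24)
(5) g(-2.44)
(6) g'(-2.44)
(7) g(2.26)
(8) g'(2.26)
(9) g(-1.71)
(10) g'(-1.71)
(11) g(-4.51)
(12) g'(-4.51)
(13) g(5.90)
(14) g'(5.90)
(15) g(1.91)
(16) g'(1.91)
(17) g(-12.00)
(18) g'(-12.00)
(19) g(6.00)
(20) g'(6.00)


(1) = 1.01
(2) = 0.77
(3) = 0.55
(4) = -0.46
(5) = -0.07
(6) = -0.29
(7) = -0.15
(8) = 0.66
(9) = 1.43
(10) = -7.09
(11) = 2.30
(12) = 26.30
(13) = 0.64
(14) = -0.84
(15) = -1.95
(16) = 34.58
(17) = 0.86
(18) = 1.49
(19) = 0.58
(20) = -0.56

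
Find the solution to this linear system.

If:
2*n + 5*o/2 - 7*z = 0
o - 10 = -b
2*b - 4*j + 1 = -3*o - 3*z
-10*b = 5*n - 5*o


Then:
b = 90/17 - 14*z/17
j = 65*z/68 + 437/68
n = 42*z/17 - 100/17
o = 14*z/17 + 80/17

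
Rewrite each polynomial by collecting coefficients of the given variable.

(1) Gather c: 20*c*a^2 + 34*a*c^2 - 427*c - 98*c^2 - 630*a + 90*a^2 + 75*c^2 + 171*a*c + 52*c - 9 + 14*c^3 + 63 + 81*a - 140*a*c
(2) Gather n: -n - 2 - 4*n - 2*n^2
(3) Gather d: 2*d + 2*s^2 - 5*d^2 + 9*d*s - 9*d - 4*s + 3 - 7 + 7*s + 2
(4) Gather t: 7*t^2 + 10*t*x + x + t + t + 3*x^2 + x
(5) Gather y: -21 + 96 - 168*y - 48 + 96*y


(1) = 90*a^2 - 549*a + 14*c^3 + c^2*(34*a - 23) + c*(20*a^2 + 31*a - 375) + 54
(2) = -2*n^2 - 5*n - 2
(3) = -5*d^2 + d*(9*s - 7) + 2*s^2 + 3*s - 2
(4) = 7*t^2 + t*(10*x + 2) + 3*x^2 + 2*x
(5) = 27 - 72*y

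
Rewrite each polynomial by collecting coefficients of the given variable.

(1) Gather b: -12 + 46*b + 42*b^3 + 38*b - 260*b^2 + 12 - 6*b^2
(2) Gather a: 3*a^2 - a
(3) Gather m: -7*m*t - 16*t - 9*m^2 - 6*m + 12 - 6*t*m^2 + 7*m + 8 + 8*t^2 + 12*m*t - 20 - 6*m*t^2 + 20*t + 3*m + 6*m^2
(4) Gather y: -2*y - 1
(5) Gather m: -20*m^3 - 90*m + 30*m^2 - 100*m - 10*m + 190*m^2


(1) = 42*b^3 - 266*b^2 + 84*b
(2) = 3*a^2 - a
(3) = m^2*(-6*t - 3) + m*(-6*t^2 + 5*t + 4) + 8*t^2 + 4*t
(4) = -2*y - 1
(5) = -20*m^3 + 220*m^2 - 200*m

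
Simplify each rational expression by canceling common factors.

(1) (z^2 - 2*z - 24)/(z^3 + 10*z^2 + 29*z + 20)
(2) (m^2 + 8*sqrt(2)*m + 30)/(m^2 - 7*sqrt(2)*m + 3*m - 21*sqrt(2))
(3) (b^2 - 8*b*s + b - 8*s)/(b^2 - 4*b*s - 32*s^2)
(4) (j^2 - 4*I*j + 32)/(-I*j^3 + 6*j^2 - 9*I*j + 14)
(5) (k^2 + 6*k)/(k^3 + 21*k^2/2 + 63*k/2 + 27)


(1) = (z - 6)/(z^2 + 6*z + 5)
(2) = (m^2 + 8*sqrt(2)*m + 30)/(m^2 + m*(3 - 7*sqrt(2)) - 21*sqrt(2))
(3) = (b + 1)/(b + 4*s)
(4) = (I*j^2 + 4*j + 32*I)/(j^3 + 6*I*j^2 + 9*j + 14*I)
(5) = 2*k/(2*k^2 + 9*k + 9)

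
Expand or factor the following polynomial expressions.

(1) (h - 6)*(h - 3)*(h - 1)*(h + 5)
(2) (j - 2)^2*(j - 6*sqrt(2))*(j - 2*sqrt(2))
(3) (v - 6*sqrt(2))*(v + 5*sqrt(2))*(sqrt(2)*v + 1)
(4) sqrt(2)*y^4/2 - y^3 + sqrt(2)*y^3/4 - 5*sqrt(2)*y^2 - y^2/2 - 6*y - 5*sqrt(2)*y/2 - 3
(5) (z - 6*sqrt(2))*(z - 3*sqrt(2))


(1) = h^4 - 5*h^3 - 23*h^2 + 117*h - 90
(2) = j^4 - 8*sqrt(2)*j^3 - 4*j^3 + 28*j^2 + 32*sqrt(2)*j^2 - 96*j - 32*sqrt(2)*j + 96
(3) = sqrt(2)*v^3 - v^2 - 61*sqrt(2)*v - 60
(4) = (y + 1/2)*(y - 3*sqrt(2))*(y + sqrt(2))*(sqrt(2)*y/2 + 1)
(5) = z^2 - 9*sqrt(2)*z + 36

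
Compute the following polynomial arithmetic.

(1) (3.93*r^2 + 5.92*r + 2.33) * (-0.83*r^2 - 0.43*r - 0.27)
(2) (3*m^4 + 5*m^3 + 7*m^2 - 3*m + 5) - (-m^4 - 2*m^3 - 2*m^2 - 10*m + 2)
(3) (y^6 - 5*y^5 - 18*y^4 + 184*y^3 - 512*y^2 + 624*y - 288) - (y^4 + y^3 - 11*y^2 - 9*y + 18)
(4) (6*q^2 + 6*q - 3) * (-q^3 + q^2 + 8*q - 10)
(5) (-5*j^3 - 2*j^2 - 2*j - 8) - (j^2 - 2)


(1) = -3.2619*r^4 - 6.6035*r^3 - 5.5406*r^2 - 2.6003*r - 0.6291
(2) = 4*m^4 + 7*m^3 + 9*m^2 + 7*m + 3
(3) = y^6 - 5*y^5 - 19*y^4 + 183*y^3 - 501*y^2 + 633*y - 306
(4) = -6*q^5 + 57*q^3 - 15*q^2 - 84*q + 30
(5) = -5*j^3 - 3*j^2 - 2*j - 6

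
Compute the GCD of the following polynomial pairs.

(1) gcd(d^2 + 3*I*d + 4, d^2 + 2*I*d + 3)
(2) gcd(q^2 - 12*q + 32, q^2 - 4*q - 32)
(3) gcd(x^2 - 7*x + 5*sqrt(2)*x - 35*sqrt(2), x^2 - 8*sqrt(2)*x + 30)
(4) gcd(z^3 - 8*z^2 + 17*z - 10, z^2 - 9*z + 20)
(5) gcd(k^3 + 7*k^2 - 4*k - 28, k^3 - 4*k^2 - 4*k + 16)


(1) = d - I
(2) = gcd((q - 8)*(q - 4), (q - 8)*(q + 4)) = q - 8
(3) = 1
(4) = z - 5
(5) = gcd((k - 2)*(k + 2)*(k + 7), (k - 4)*(k - 2)*(k + 2)) = k^2 - 4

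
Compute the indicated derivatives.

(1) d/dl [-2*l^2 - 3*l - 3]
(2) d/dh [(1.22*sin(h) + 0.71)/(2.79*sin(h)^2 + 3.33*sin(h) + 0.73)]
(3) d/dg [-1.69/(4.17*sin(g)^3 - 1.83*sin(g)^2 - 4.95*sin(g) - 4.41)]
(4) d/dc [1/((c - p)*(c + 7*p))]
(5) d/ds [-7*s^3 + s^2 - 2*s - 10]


(1) = -4*l - 3
(2) = (-3.9618*sin(h) + 1.7019*cos(2*h) - 3.1756)*cos(h)/(2.79*sin(h)^2 + 3.33*sin(h) + 0.73)^2
(3) = (21.1419*sin(g)^2 - 6.1854*sin(g) - 8.3655)*cos(g)/(-4.17*sin(g)^3 + 1.83*sin(g)^2 + 4.95*sin(g) + 4.41)^2
(4) = ((-c + p)*(c + 7*p) - (c - p)^2)/((c - p)^3*(c + 7*p)^2)
(5) = -21*s^2 + 2*s - 2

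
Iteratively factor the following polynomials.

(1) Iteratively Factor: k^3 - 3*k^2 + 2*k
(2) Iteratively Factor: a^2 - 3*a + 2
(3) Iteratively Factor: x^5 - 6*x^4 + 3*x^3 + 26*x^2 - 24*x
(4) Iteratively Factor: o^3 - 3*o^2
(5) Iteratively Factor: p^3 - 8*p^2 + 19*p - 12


(1) = (k - 1)*(k^2 - 2*k) = (k - 2)*(k - 1)*(k)
(2) = (a - 2)*(a - 1)
(3) = (x - 3)*(x^4 - 3*x^3 - 6*x^2 + 8*x) = (x - 3)*(x - 1)*(x^3 - 2*x^2 - 8*x) = (x - 3)*(x - 1)*(x + 2)*(x^2 - 4*x) = x*(x - 3)*(x - 1)*(x + 2)*(x - 4)
(4) = (o)*(o^2 - 3*o) = o^2*(o - 3)
(5) = (p - 4)*(p^2 - 4*p + 3) = (p - 4)*(p - 1)*(p - 3)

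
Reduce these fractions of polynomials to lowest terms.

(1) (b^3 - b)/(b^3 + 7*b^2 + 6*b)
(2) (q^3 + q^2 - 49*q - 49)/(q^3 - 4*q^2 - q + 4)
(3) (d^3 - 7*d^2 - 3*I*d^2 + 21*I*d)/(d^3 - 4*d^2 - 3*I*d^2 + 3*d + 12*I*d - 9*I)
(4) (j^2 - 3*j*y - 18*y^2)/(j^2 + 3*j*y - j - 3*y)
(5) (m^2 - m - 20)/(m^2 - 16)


(1) = (b - 1)/(b + 6)
(2) = (q^2 - 49)/(q^2 - 5*q + 4)
(3) = (d^2 - 7*d)/(d^2 - 4*d + 3)
(4) = (j - 6*y)/(j - 1)
(5) = (m - 5)/(m - 4)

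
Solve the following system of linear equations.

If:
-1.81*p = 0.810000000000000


Then:
p = -0.45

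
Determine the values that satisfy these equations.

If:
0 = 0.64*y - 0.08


Then:
y = 0.12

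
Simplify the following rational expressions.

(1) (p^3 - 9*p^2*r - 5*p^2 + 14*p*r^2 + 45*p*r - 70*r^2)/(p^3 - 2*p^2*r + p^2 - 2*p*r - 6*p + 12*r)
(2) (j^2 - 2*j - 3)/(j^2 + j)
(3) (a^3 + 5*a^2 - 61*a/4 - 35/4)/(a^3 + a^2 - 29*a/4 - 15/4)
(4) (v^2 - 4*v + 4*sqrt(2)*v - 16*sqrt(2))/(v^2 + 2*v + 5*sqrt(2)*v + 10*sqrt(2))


(1) = (p^2 - 7*p*r - 5*p + 35*r)/(p^2 + p - 6)
(2) = (j - 3)/j
(3) = (a + 7)/(a + 3)
(4) = (v^2 + v*(-4 + 4*sqrt(2)) - 16*sqrt(2))/(v^2 + v*(2 + 5*sqrt(2)) + 10*sqrt(2))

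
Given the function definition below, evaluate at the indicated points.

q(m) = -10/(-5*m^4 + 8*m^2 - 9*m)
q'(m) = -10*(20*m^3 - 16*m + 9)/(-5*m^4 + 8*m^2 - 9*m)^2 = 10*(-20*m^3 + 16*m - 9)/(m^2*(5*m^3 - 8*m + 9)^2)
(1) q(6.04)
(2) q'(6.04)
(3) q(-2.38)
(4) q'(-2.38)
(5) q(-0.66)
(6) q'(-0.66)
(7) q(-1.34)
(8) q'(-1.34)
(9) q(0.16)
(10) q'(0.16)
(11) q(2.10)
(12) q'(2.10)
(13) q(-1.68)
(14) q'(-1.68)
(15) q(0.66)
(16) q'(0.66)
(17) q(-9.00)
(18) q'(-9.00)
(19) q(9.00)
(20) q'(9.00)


(1) = 0.00
(2) = -0.00
(3) = 0.11
(4) = 0.25
(5) = -1.18
(6) = -1.92
(7) = -0.97
(8) = 1.67
(9) = 8.07
(10) = -42.52
(11) = 0.12
(12) = -0.25
(13) = 4.69
(14) = 129.88
(15) = 2.94
(16) = -3.62
(17) = 0.00
(18) = 0.00
(19) = 0.00
(20) = -0.00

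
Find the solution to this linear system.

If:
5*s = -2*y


Then:
s = -2*y/5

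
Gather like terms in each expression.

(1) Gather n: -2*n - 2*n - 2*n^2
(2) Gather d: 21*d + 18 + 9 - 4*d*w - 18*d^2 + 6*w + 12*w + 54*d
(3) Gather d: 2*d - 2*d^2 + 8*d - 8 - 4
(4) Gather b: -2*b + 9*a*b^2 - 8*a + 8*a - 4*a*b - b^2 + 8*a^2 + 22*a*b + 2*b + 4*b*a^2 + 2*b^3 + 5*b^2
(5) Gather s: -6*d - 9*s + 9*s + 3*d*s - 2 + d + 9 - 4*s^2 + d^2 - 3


(1) = -2*n^2 - 4*n
(2) = -18*d^2 + d*(75 - 4*w) + 18*w + 27
(3) = -2*d^2 + 10*d - 12
(4) = 8*a^2 + 2*b^3 + b^2*(9*a + 4) + b*(4*a^2 + 18*a)
(5) = d^2 + 3*d*s - 5*d - 4*s^2 + 4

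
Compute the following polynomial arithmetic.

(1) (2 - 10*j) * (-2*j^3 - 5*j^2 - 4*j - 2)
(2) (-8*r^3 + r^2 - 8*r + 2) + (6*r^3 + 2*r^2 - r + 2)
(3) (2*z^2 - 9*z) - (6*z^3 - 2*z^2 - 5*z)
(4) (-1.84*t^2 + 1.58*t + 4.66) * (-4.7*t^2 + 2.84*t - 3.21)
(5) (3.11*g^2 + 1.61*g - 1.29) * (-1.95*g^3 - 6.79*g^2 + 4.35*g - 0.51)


(1) = 20*j^4 + 46*j^3 + 30*j^2 + 12*j - 4
(2) = -2*r^3 + 3*r^2 - 9*r + 4
(3) = -6*z^3 + 4*z^2 - 4*z
(4) = 8.648*t^4 - 12.6516*t^3 - 11.5084*t^2 + 8.1626*t - 14.9586
(5) = -6.0645*g^5 - 24.2564*g^4 + 5.1121*g^3 + 14.1765*g^2 - 6.4326*g + 0.6579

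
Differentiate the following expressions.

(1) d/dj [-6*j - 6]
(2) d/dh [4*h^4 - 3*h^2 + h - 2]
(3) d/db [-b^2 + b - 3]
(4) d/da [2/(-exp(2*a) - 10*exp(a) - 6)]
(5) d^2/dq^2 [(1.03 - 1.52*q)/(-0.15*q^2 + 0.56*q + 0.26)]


(1) = -6
(2) = 16*h^3 - 6*h + 1
(3) = 1 - 2*b
(4) = 4*(exp(a) + 5)*exp(a)/(exp(2*a) + 10*exp(a) + 6)^2
(5) = ((2.0114 - 1.368*q)*(-0.15*q^2 + 0.56*q + 0.26) - (0.3*q - 0.56)*(0.6*q - 1.12)*(1.52*q - 1.03))/(-0.15*q^2 + 0.56*q + 0.26)^3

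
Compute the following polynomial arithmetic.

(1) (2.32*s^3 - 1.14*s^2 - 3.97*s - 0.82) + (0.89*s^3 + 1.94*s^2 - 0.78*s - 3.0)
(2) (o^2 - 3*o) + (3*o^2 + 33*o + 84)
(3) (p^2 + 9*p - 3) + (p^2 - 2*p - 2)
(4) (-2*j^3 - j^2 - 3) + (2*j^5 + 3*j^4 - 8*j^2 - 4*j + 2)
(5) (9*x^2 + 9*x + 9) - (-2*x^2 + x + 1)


(1) = 3.21*s^3 + 0.8*s^2 - 4.75*s - 3.82
(2) = 4*o^2 + 30*o + 84
(3) = 2*p^2 + 7*p - 5
(4) = 2*j^5 + 3*j^4 - 2*j^3 - 9*j^2 - 4*j - 1
(5) = 11*x^2 + 8*x + 8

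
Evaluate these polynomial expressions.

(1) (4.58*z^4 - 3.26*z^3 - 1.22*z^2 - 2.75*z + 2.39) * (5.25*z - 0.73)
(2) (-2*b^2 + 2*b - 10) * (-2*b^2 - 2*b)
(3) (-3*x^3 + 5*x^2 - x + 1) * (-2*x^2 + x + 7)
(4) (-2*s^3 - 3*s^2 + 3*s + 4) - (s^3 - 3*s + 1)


(1) = 24.045*z^5 - 20.4584*z^4 - 4.0252*z^3 - 13.5469*z^2 + 14.555*z - 1.7447
(2) = 4*b^4 + 16*b^2 + 20*b
(3) = 6*x^5 - 13*x^4 - 14*x^3 + 32*x^2 - 6*x + 7
(4) = -3*s^3 - 3*s^2 + 6*s + 3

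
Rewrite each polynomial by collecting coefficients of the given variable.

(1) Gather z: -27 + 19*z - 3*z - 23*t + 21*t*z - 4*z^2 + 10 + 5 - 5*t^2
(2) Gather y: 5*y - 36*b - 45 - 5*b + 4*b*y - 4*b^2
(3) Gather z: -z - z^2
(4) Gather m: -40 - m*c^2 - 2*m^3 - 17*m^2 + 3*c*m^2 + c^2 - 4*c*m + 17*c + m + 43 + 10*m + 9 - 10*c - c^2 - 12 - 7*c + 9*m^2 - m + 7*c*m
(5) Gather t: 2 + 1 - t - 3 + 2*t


(1) = -5*t^2 - 23*t - 4*z^2 + z*(21*t + 16) - 12
(2) = -4*b^2 - 41*b + y*(4*b + 5) - 45
(3) = -z^2 - z
(4) = -2*m^3 + m^2*(3*c - 8) + m*(-c^2 + 3*c + 10)
(5) = t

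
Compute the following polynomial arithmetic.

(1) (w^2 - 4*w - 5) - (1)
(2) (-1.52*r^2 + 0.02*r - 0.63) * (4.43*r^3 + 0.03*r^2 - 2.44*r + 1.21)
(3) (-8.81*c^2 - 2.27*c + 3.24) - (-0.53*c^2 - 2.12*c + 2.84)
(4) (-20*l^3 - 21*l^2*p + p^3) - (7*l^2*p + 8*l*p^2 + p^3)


(1) = w^2 - 4*w - 6
(2) = -6.7336*r^5 + 0.043*r^4 + 0.9185*r^3 - 1.9069*r^2 + 1.5614*r - 0.7623
(3) = -8.28*c^2 - 0.15*c + 0.4
(4) = -20*l^3 - 28*l^2*p - 8*l*p^2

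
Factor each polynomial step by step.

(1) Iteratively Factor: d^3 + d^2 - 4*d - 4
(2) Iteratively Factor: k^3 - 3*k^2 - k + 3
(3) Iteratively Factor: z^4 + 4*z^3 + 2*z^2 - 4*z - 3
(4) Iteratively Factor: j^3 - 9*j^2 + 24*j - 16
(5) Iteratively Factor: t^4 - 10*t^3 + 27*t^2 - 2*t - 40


(1) = (d + 2)*(d^2 - d - 2) = (d - 2)*(d + 2)*(d + 1)
(2) = (k - 1)*(k^2 - 2*k - 3) = (k - 3)*(k - 1)*(k + 1)
(3) = (z + 1)*(z^3 + 3*z^2 - z - 3) = (z + 1)^2*(z^2 + 2*z - 3) = (z + 1)^2*(z + 3)*(z - 1)
(4) = (j - 4)*(j^2 - 5*j + 4) = (j - 4)^2*(j - 1)
(5) = (t - 4)*(t^3 - 6*t^2 + 3*t + 10) = (t - 4)*(t - 2)*(t^2 - 4*t - 5) = (t - 4)*(t - 2)*(t + 1)*(t - 5)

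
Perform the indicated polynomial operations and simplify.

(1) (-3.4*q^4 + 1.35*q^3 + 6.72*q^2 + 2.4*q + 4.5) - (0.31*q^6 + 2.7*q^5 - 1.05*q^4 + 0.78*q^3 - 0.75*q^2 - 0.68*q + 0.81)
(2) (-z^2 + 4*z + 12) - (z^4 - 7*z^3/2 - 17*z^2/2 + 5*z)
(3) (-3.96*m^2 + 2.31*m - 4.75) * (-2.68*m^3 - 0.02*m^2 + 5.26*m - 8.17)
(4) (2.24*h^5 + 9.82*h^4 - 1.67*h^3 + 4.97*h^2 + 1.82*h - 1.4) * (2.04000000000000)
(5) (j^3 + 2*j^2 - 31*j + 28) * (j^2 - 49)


(1) = -0.31*q^6 - 2.7*q^5 - 2.35*q^4 + 0.57*q^3 + 7.47*q^2 + 3.08*q + 3.69
(2) = -z^4 + 7*z^3/2 + 15*z^2/2 - z + 12
(3) = 10.6128*m^5 - 6.1116*m^4 - 8.1458*m^3 + 44.5988*m^2 - 43.8577*m + 38.8075
(4) = 4.5696*h^5 + 20.0328*h^4 - 3.4068*h^3 + 10.1388*h^2 + 3.7128*h - 2.856
(5) = j^5 + 2*j^4 - 80*j^3 - 70*j^2 + 1519*j - 1372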